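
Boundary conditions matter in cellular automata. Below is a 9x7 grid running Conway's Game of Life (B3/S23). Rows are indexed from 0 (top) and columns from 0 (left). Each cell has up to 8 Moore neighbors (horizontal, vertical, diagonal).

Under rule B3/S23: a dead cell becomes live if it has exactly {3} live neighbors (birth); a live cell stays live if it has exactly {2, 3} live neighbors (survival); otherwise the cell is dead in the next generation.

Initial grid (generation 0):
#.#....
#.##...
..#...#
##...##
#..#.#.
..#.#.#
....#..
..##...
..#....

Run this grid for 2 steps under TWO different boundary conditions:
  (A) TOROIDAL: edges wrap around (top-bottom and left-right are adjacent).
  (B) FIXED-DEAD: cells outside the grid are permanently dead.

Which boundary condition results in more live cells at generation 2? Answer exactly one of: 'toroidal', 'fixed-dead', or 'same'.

Under TOROIDAL boundary, generation 2:
..#....
....#.#
#....#.
.#...#.
.##....
..#.#..
..#.##.
.##.#..
.##....
Population = 19

Under FIXED-DEAD boundary, generation 2:
..##...
.......
#.....#
#.....#
#.#....
.##.##.
..#.##.
.#.....
..##...
Population = 18

Comparison: toroidal=19, fixed-dead=18 -> toroidal

Answer: toroidal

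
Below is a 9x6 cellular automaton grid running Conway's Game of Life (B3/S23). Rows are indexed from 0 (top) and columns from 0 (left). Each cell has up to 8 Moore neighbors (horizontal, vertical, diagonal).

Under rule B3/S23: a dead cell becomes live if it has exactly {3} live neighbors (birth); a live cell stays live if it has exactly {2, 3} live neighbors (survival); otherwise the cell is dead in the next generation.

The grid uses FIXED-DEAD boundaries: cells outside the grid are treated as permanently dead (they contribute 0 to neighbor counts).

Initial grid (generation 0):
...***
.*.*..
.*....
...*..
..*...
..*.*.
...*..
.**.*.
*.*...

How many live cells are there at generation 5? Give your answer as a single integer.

Simulating step by step:
Generation 0 (given above): 16 live cells
Generation 1: 13 live cells
..***.
...*..
......
..*...
..*...
..*...
.*..*.
.**...
..**..
Generation 2: 18 live cells
..***.
..***.
......
......
.***..
.***..
.*.*..
.*....
.***..
Generation 3: 18 live cells
..*.*.
..*.*.
...*..
..*...
.*.*..
*...*.
**.*..
**.*..
.**...
Generation 4: 18 live cells
......
..*.*.
..**..
..**..
.***..
*..**.
...**.
...*..
***...
Generation 5: 12 live cells
......
..*...
.*..*.
....*.
.*....
.*....
..*...
.*.**.
.**...
Population at generation 5: 12

Answer: 12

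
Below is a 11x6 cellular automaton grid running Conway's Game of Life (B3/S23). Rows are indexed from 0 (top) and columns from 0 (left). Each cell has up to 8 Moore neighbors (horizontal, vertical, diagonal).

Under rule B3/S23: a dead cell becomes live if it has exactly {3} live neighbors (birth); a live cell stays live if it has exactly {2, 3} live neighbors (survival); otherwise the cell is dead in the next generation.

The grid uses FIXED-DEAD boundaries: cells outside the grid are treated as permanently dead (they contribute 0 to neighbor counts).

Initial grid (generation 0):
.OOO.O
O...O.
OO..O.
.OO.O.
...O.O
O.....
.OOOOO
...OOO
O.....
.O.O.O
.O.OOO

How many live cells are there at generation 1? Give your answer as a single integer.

Simulating step by step:
Generation 0 (given above): 31 live cells
Generation 1: 36 live cells
.OOOO.
O...OO
O.O.OO
OOO.OO
.OOOO.
.O...O
.OO..O
.O...O
..OO.O
OO.O.O
...O.O
Population at generation 1: 36

Answer: 36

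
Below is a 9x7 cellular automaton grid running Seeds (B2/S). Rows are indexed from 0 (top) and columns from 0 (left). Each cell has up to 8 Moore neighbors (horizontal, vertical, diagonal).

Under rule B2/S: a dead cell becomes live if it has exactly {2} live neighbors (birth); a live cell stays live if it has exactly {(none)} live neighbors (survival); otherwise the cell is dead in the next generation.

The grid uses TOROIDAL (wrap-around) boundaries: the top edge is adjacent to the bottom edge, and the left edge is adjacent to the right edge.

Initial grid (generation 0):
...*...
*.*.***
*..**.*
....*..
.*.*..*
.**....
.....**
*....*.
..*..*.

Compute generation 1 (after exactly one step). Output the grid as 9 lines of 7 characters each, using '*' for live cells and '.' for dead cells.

Answer: *......
.......
..*....
.*.....
....**.
...**..
..*.*..
.*.....
.*.*...

Derivation:
Simulating step by step:
Generation 0 (given above): 22 live cells
Generation 1: 12 live cells
(generation 1 grid is the final answer)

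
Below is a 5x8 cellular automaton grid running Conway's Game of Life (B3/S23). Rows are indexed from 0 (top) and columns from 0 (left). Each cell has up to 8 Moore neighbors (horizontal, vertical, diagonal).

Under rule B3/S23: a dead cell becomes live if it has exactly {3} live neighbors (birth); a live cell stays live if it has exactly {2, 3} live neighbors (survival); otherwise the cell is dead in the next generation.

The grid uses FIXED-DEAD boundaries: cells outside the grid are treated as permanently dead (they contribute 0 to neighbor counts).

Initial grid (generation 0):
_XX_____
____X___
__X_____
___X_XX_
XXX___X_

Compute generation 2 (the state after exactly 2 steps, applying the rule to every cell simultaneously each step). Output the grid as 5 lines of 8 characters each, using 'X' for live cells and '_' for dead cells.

Answer: __X_____
__XX____
_____XX_
___X____
__X_XXX_

Derivation:
Simulating step by step:
Generation 0 (given above): 11 live cells
Generation 1: 13 live cells
________
_XXX____
___XXX__
___X_XX_
_XX__XX_
Generation 2: 10 live cells
(generation 2 grid is the final answer)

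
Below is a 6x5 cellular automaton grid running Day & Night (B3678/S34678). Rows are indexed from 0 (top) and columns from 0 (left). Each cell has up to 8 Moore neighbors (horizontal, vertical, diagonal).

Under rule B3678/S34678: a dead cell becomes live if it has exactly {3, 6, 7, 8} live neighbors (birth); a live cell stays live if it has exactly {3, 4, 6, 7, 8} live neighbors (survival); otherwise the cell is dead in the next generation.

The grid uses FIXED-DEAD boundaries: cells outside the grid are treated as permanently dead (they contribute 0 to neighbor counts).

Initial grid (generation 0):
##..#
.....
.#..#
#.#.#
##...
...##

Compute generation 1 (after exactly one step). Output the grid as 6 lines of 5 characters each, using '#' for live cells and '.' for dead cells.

Answer: .....
##...
...#.
#..#.
.##.#
.....

Derivation:
Simulating step by step:
Generation 0 (given above): 12 live cells
Generation 1: 8 live cells
(generation 1 grid is the final answer)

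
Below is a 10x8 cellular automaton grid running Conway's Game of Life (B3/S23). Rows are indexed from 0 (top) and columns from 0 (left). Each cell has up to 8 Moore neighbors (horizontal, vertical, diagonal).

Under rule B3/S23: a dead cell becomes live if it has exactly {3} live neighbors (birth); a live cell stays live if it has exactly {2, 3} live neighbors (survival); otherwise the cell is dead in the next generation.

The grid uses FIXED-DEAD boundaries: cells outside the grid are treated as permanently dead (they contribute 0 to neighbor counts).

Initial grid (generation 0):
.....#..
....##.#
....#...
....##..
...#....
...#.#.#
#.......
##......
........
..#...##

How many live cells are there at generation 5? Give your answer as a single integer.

Answer: 16

Derivation:
Simulating step by step:
Generation 0 (given above): 17 live cells
Generation 1: 20 live cells
....###.
....###.
...#..#.
...###..
...#.##.
....#...
##......
##......
.#......
........
Generation 2: 17 live cells
....#.#.
...#...#
...#..#.
..##....
...#..#.
....##..
##......
..#.....
##......
........
Generation 3: 18 live cells
........
...#####
...##...
..###...
..##.#..
....##..
.#......
..#.....
.#......
........
Generation 4: 16 live cells
....###.
...#.##.
......#.
.....#..
..#..#..
..####..
........
.##.....
........
........
Generation 5: 16 live cells
....#.#.
.......#
....#.#.
.....##.
..#..##.
..####..
.#..#...
........
........
........
Population at generation 5: 16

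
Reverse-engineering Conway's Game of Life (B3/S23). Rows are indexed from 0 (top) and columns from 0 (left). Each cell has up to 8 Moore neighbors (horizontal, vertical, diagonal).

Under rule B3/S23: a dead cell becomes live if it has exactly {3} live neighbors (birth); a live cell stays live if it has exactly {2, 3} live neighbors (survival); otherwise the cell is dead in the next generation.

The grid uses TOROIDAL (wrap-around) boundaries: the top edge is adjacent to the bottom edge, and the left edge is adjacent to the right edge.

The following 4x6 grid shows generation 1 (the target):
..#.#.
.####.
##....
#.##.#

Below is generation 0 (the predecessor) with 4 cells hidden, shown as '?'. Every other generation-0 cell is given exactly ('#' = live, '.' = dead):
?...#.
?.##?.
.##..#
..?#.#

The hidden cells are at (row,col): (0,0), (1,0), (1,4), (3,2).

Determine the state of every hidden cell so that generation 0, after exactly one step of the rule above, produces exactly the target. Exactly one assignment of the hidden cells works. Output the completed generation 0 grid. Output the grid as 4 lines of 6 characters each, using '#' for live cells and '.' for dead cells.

Answer: ....#.
..##..
.##..#
...#.#

Derivation:
Hidden generation-0 cells (in order): (0,0), (1,0), (1,4), (3,2).
A hidden cell only influences target cells in its own 3x3 neighborhood. Try each of the 2^4 = 16 assignments, step the completed generation 0 forward once under B3/S23, and compare with the target:
  (0,0)=. (1,0)=. (1,4)=. (3,2)=. -> step reproduces the target at every cell -> ACCEPT
  (0,0)=. (1,0)=. (1,4)=. (3,2)=# -> step gives (0,2)='.' but target has '#' -> reject
  (0,0)=. (1,0)=. (1,4)=# (3,2)=. -> step gives (0,4)='.' but target has '#' -> reject
  (0,0)=. (1,0)=. (1,4)=# (3,2)=# -> step gives (0,2)='.' but target has '#' -> reject
  (0,0)=. (1,0)=# (1,4)=. (3,2)=. -> step gives (0,5)='#' but target has '.' -> reject
  (0,0)=. (1,0)=# (1,4)=. (3,2)=# -> step gives (0,1)='#' but target has '.' -> reject
  (0,0)=. (1,0)=# (1,4)=# (3,2)=. -> step gives (0,4)='.' but target has '#' -> reject
  (0,0)=. (1,0)=# (1,4)=# (3,2)=# -> step gives (0,1)='#' but target has '.' -> reject
  (0,0)=# (1,0)=. (1,4)=. (3,2)=. -> step gives (0,5)='#' but target has '.' -> reject
  (0,0)=# (1,0)=. (1,4)=. (3,2)=# -> step gives (0,1)='#' but target has '.' -> reject
  (0,0)=# (1,0)=. (1,4)=# (3,2)=. -> step gives (0,4)='.' but target has '#' -> reject
  (0,0)=# (1,0)=. (1,4)=# (3,2)=# -> step gives (0,1)='#' but target has '.' -> reject
  (0,0)=# (1,0)=# (1,4)=. (3,2)=. -> step gives (0,0)='#' but target has '.' -> reject
  (0,0)=# (1,0)=# (1,4)=. (3,2)=# -> step gives (0,0)='#' but target has '.' -> reject
  (0,0)=# (1,0)=# (1,4)=# (3,2)=. -> step gives (0,0)='#' but target has '.' -> reject
  (0,0)=# (1,0)=# (1,4)=# (3,2)=# -> step gives (0,0)='#' but target has '.' -> reject
Unique solution: (0,0)=dead, (1,0)=dead, (1,4)=dead, (3,2)=dead.
Check: live-neighbor counts of every cell in the completed generation 0:
113432
233332
324441
323242
Applying B3/S23 to generation 0 with these counts gives:
..#.#.
.####.
##....
#.##.#
which matches the target exactly.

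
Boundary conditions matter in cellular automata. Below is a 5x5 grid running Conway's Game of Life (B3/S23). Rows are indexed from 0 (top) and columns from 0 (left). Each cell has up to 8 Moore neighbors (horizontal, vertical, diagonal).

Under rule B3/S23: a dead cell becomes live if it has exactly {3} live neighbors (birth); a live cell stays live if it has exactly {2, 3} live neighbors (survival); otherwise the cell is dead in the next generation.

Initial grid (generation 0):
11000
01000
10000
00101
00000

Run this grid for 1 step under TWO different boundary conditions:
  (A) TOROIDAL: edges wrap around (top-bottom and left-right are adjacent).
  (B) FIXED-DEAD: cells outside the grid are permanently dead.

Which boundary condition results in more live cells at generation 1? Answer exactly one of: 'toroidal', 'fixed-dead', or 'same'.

Under TOROIDAL boundary, generation 1:
11000
01000
11000
00000
11000
Population = 7

Under FIXED-DEAD boundary, generation 1:
11000
01000
01000
00000
00000
Population = 4

Comparison: toroidal=7, fixed-dead=4 -> toroidal

Answer: toroidal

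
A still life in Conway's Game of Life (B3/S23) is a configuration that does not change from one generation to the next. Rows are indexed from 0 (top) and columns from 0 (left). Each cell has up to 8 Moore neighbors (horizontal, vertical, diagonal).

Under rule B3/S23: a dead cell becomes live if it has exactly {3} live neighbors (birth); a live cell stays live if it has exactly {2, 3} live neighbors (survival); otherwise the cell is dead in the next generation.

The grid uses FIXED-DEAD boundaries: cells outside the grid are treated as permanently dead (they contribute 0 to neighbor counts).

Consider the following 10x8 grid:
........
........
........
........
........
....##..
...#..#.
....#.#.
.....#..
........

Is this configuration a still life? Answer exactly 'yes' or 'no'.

Answer: yes

Derivation:
Compute generation 1 and compare to generation 0 (given above):
Generation 1:
........
........
........
........
........
....##..
...#..#.
....#.#.
.....#..
........
The grids are IDENTICAL -> still life.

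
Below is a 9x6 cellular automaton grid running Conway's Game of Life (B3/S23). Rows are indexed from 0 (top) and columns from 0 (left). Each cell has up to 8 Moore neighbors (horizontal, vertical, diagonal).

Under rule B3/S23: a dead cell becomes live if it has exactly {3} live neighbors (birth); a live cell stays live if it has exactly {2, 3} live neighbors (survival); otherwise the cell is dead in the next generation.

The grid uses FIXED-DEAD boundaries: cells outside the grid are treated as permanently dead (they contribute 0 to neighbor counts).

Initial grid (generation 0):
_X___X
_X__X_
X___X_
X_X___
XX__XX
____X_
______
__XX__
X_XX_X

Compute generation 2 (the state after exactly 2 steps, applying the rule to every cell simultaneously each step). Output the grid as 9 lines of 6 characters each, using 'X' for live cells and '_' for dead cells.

Answer: ______
XX__X_
X_XX__
X____X
XXX___
__X__X
_____X
_X____
_X__X_

Derivation:
Simulating step by step:
Generation 0 (given above): 19 live cells
Generation 1: 26 live cells
______
XX__XX
X__X__
X__XXX
XX_XXX
____XX
___X__
_XXXX_
_XXXX_
Generation 2: 17 live cells
(generation 2 grid is the final answer)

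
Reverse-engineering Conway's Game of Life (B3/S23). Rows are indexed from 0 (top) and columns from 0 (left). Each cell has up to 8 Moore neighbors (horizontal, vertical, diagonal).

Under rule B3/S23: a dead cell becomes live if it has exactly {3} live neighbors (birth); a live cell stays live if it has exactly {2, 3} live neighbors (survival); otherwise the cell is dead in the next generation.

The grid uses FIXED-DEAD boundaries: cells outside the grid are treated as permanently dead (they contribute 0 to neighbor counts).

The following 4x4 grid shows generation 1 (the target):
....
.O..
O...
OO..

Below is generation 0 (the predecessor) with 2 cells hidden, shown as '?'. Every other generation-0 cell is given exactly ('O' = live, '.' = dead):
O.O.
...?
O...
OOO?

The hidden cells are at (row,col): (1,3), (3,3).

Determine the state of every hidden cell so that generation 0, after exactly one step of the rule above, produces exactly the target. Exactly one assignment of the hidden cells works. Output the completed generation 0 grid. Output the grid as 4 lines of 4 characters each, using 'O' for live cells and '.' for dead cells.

Hidden generation-0 cells (in order): (1,3), (3,3).
A hidden cell only influences target cells in its own 3x3 neighborhood. Try each of the 2^2 = 4 assignments, step the completed generation 0 forward once under B3/S23, and compare with the target:
  (1,3)=. (3,3)=. -> step reproduces the target at every cell -> ACCEPT
  (1,3)=. (3,3)=O -> step gives (2,2)='O' but target has '.' -> reject
  (1,3)=O (3,3)=. -> step gives (2,2)='O' but target has '.' -> reject
  (1,3)=O (3,3)=O -> step gives (2,3)='O' but target has '.' -> reject
Unique solution: (1,3)=dead, (3,3)=dead.
Check: live-neighbor counts of every cell in the completed generation 0:
0201
2311
2421
2311
Applying B3/S23 to generation 0 with these counts gives:
....
.O..
O...
OO..
which matches the target exactly.

Answer: O.O.
....
O...
OOO.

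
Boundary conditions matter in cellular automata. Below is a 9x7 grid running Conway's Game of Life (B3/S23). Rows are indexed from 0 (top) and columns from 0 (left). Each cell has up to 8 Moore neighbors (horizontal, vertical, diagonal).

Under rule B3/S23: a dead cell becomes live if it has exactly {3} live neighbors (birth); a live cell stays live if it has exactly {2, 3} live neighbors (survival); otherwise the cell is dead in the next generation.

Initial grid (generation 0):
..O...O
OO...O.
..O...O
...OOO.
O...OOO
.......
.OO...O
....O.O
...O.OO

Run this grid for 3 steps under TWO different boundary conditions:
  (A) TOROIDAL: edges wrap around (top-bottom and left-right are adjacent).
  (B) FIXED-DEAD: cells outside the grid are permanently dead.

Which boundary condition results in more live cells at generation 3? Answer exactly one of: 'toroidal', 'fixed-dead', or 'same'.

Answer: same

Derivation:
Under TOROIDAL boundary, generation 3:
....O.O
.....O.
.......
..O.O..
OO.O..O
....O..
...OOO.
....O..
OO.....
Population = 16

Under FIXED-DEAD boundary, generation 3:
.OO....
O..O..O
......O
.......
...OOO.
..O...O
..OO...
..O...O
.....O.
Population = 16

Comparison: toroidal=16, fixed-dead=16 -> same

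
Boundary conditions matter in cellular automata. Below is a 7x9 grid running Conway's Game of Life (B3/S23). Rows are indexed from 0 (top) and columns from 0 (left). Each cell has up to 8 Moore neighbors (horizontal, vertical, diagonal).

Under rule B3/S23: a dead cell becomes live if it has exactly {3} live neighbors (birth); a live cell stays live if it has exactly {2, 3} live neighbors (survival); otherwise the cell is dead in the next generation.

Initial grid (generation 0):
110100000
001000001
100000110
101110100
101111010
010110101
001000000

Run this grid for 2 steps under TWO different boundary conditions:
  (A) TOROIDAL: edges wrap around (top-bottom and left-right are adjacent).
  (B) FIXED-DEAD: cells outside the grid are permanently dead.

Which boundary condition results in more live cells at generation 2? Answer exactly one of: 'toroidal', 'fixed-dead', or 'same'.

Answer: toroidal

Derivation:
Under TOROIDAL boundary, generation 2:
111100001
001100010
101100110
100000010
000000110
110000110
001000010
Population = 23

Under FIXED-DEAD boundary, generation 2:
011000000
001100010
001100110
000000010
100000110
011000110
001000000
Population = 18

Comparison: toroidal=23, fixed-dead=18 -> toroidal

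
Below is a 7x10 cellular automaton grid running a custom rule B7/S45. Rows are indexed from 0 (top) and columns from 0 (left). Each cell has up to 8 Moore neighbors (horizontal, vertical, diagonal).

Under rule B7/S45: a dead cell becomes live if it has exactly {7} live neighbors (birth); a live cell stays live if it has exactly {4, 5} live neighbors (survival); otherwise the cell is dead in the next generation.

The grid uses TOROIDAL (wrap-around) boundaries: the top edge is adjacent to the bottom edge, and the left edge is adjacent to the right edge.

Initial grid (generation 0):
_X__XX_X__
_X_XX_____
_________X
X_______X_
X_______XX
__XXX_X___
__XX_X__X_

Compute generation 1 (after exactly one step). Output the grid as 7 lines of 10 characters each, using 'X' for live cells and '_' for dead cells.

Simulating step by step:
Generation 0 (given above): 21 live cells
Generation 1: 6 live cells
(generation 1 grid is the final answer)

Answer: ____X_____
__________
__________
__________
_________X
___X______
__XX_X____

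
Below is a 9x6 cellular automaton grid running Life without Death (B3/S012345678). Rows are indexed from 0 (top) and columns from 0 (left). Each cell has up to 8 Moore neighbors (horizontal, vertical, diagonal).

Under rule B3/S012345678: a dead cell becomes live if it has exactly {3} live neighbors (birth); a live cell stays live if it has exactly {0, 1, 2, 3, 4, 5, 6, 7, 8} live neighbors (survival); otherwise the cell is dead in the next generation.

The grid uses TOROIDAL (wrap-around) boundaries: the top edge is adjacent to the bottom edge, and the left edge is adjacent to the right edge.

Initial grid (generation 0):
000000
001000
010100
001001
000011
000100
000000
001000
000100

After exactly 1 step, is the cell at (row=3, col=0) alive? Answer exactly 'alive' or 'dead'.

Answer: alive

Derivation:
Simulating step by step:
Generation 0 (given above): 10 live cells
Generation 1: 14 live cells
000000
001000
010100
101101
000111
000110
000000
001000
000100

Cell (3,0) at generation 1: 1 -> alive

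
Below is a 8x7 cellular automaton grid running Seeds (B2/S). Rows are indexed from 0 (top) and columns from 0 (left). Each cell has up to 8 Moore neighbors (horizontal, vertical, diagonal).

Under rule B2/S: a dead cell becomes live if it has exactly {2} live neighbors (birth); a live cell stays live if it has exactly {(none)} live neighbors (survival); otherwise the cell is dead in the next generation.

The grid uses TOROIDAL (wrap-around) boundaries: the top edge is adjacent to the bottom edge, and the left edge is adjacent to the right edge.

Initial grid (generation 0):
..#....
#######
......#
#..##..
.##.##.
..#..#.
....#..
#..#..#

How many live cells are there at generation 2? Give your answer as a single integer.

Simulating step by step:
Generation 0 (given above): 22 live cells
Generation 1: 9 live cells
.......
.......
.......
.......
#......
......#
###....
.##.##.
Generation 2: 9 live cells
.#####.
.......
.......
.......
......#
..#....
....#..
......#
Population at generation 2: 9

Answer: 9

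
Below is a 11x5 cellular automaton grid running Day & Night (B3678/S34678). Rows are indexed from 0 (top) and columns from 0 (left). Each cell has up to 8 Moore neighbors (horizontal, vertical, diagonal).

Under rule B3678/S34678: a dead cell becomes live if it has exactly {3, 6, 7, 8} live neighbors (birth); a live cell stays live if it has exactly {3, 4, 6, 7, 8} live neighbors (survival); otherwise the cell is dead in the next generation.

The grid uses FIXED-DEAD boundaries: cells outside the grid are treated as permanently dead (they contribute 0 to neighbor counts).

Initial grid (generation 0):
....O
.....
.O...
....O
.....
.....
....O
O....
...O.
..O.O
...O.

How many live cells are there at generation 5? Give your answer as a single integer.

Answer: 0

Derivation:
Simulating step by step:
Generation 0 (given above): 9 live cells
Generation 1: 0 live cells
.....
.....
.....
.....
.....
.....
.....
.....
.....
.....
.....
Generation 2: 0 live cells
.....
.....
.....
.....
.....
.....
.....
.....
.....
.....
.....
Generation 3: 0 live cells
.....
.....
.....
.....
.....
.....
.....
.....
.....
.....
.....
Generation 4: 0 live cells
.....
.....
.....
.....
.....
.....
.....
.....
.....
.....
.....
Generation 5: 0 live cells
.....
.....
.....
.....
.....
.....
.....
.....
.....
.....
.....
Population at generation 5: 0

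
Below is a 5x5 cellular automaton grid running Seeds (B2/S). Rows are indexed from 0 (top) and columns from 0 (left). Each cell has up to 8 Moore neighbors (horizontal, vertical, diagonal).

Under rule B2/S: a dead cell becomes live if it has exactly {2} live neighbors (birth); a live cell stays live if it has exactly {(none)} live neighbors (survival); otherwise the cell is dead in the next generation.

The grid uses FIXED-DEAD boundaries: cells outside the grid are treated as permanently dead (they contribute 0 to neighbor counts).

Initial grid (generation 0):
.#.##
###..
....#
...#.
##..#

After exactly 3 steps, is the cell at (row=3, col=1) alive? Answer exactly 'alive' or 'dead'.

Answer: alive

Derivation:
Simulating step by step:
Generation 0 (given above): 11 live cells
Generation 1: 6 live cells
.....
.....
#....
###..
..##.
Generation 2: 2 live cells
.....
.....
..#..
.....
#....
Generation 3: 1 live cells
.....
.....
.....
.#...
.....

Cell (3,1) at generation 3: 1 -> alive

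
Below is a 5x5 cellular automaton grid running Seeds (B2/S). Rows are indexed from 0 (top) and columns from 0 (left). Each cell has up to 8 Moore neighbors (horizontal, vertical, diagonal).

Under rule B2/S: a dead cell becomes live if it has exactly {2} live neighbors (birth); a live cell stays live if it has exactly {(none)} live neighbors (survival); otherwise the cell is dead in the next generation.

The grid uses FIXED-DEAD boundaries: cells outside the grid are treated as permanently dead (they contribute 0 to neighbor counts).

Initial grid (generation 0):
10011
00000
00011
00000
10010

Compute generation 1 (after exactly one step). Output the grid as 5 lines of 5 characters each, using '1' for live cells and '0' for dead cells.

Answer: 00000
00100
00000
00100
00000

Derivation:
Simulating step by step:
Generation 0 (given above): 7 live cells
Generation 1: 2 live cells
(generation 1 grid is the final answer)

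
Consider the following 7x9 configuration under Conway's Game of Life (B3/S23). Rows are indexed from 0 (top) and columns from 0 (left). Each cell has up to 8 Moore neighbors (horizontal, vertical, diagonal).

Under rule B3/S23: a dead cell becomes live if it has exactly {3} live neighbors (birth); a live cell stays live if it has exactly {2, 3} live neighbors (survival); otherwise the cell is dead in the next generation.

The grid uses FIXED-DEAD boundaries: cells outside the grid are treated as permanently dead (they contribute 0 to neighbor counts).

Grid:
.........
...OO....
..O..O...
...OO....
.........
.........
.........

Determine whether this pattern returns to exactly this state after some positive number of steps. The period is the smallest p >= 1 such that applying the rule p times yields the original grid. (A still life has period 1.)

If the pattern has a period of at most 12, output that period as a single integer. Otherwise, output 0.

Answer: 1

Derivation:
Simulating and comparing each generation to the original:
Gen 0 (original, given above): 6 live cells
Gen 1: 6 live cells, MATCHES original -> period = 1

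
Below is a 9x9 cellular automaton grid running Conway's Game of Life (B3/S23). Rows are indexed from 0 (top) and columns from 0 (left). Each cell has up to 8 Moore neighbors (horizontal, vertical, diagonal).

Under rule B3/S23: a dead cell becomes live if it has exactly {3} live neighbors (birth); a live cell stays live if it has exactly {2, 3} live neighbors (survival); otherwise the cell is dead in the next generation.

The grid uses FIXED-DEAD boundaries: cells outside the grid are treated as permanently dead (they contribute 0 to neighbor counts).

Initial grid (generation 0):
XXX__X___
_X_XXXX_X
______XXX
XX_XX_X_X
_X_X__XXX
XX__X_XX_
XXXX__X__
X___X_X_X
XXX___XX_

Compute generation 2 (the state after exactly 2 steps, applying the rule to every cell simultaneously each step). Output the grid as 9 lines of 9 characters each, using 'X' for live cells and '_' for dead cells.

Simulating step by step:
Generation 0 (given above): 43 live cells
Generation 1: 32 live cells
XXXX_XX__
XX_XX___X
XX______X
XX_XX____
___X____X
____X___X
__XXX_X__
______X__
XX___XXX_
Generation 2: 27 live cells
(generation 2 grid is the final answer)

Answer: X__X_X___
___XXX_X_
_________
XX_XX____
__XX_____
__X_XX_X_
___XX__X_
_XXXX____
_____XXX_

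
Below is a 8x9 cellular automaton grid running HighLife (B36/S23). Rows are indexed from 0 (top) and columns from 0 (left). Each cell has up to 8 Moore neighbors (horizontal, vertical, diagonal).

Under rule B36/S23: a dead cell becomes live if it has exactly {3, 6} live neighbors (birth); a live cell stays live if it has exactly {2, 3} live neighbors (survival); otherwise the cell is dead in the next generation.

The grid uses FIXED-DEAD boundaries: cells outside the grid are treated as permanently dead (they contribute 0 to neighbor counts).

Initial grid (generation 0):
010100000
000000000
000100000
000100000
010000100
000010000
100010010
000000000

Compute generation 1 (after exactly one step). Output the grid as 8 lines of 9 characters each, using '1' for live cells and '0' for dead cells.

Simulating step by step:
Generation 0 (given above): 10 live cells
Generation 1: 3 live cells
(generation 1 grid is the final answer)

Answer: 000000000
001000000
000000000
001000000
000000000
000001000
000000000
000000000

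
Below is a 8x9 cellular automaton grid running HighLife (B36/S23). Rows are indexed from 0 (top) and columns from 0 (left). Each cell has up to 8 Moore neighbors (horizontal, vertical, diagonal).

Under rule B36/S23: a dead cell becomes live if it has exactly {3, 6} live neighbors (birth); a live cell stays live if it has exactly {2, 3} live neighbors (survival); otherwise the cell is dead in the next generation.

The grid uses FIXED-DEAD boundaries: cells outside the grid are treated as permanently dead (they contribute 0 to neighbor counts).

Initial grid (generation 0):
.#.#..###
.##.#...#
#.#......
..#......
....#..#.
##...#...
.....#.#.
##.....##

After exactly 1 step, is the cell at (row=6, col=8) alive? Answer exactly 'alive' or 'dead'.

Answer: alive

Derivation:
Simulating step by step:
Generation 0 (given above): 23 live cells
Generation 1: 17 live cells
.#.#...##
#.......#
..#......
.#.#.....
.#.......
....##...
.......##
......###

Cell (6,8) at generation 1: 1 -> alive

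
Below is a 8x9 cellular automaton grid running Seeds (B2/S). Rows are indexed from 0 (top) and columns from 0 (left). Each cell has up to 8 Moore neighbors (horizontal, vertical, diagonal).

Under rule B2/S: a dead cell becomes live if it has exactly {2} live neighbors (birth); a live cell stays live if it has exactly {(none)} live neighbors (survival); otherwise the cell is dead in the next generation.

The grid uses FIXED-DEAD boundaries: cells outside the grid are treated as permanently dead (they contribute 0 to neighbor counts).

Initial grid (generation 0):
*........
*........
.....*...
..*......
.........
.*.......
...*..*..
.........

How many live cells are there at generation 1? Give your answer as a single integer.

Simulating step by step:
Generation 0 (given above): 7 live cells
Generation 1: 7 live cells
.*.......
.*.......
.*.......
.........
.**......
..*......
..*......
.........
Population at generation 1: 7

Answer: 7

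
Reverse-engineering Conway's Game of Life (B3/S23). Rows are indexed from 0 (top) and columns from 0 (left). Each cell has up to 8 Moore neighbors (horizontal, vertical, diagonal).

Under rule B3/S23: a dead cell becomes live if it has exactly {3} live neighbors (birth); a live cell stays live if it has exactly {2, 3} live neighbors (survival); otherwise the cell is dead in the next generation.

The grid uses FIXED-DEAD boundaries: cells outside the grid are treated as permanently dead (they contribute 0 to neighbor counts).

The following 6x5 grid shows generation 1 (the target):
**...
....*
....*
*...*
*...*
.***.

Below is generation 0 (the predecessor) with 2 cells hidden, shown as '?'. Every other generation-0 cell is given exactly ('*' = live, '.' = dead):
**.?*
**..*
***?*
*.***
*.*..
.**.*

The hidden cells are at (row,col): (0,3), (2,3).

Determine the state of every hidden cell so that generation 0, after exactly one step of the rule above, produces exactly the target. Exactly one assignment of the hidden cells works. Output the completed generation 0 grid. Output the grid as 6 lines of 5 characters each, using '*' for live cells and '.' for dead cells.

Answer: **..*
**..*
***.*
*.***
*.*..
.**.*

Derivation:
Hidden generation-0 cells (in order): (0,3), (2,3).
A hidden cell only influences target cells in its own 3x3 neighborhood. Try each of the 2^2 = 4 assignments, step the completed generation 0 forward once under B3/S23, and compare with the target:
  (0,3)=. (2,3)=. -> step reproduces the target at every cell -> ACCEPT
  (0,3)=. (2,3)=* -> step gives (2,4)='.' but target has '*' -> reject
  (0,3)=* (2,3)=. -> step gives (0,2)='*' but target has '.' -> reject
  (0,3)=* (2,3)=* -> step gives (0,2)='*' but target has '.' -> reject
Unique solution: (0,3)=dead, (2,3)=dead.
Check: live-neighbor counts of every cell in the completed generation 0:
33221
56442
46463
37452
26463
23230
Applying B3/S23 to generation 0 with these counts gives:
**...
....*
....*
*...*
*...*
.***.
which matches the target exactly.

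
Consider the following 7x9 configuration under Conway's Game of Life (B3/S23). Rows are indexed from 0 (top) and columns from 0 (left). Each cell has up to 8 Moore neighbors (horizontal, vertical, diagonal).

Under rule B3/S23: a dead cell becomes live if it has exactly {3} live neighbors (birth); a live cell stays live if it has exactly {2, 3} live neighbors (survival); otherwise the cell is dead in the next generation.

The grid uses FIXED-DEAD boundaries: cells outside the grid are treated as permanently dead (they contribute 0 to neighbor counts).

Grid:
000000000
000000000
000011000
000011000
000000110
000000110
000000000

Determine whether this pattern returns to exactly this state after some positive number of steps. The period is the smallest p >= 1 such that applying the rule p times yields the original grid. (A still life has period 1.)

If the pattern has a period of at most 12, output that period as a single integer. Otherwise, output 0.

Simulating and comparing each generation to the original:
Gen 0 (original, given above): 8 live cells
Gen 1: 6 live cells, differs from original
Gen 2: 8 live cells, MATCHES original -> period = 2

Answer: 2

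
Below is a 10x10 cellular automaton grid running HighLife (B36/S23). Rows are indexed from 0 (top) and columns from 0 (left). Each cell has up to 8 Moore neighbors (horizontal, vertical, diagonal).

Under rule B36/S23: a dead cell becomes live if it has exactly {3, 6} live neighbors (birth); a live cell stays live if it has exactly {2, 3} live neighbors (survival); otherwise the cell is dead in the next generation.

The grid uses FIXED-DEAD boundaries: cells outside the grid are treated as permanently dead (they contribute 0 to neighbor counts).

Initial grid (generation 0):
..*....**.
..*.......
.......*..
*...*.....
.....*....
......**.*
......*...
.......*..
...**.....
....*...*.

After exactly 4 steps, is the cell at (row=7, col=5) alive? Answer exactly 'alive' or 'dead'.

Simulating step by step:
Generation 0 (given above): 17 live cells
Generation 1: 13 live cells
..........
.......**.
..........
..........
.....**...
.....***..
......*.*.
..........
...**.....
...**.....
Generation 2: 8 live cells
..........
..........
..........
..........
.....*.*..
..........
.....**...
..........
...**.....
...**.....
Generation 3: 7 live cells
..........
..........
..........
..........
..........
.....*....
..........
....**....
...**.....
...**.....
Generation 4: 7 live cells
..........
..........
..........
..........
..........
..........
....**....
...***....
..........
...**.....

Cell (7,5) at generation 4: 1 -> alive

Answer: alive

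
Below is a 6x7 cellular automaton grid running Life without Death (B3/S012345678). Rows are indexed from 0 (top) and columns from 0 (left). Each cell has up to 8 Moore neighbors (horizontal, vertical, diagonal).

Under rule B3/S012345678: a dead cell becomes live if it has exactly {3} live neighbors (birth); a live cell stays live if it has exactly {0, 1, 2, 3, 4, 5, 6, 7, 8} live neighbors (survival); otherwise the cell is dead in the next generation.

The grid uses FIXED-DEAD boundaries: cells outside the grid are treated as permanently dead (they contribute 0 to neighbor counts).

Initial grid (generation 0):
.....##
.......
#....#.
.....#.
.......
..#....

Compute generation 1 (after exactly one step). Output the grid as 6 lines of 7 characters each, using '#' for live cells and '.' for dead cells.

Answer: .....##
.....##
#....#.
.....#.
.......
..#....

Derivation:
Simulating step by step:
Generation 0 (given above): 6 live cells
Generation 1: 8 live cells
(generation 1 grid is the final answer)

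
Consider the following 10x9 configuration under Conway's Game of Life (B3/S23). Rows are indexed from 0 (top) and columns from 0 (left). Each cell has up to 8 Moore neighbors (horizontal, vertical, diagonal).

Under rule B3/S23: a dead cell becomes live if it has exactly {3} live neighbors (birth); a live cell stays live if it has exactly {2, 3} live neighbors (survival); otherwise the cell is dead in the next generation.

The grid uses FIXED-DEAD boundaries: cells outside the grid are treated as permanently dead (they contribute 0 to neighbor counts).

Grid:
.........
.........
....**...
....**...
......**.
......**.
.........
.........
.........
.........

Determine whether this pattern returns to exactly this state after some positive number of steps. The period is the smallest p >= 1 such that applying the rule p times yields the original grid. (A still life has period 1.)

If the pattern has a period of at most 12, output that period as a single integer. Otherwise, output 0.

Simulating and comparing each generation to the original:
Gen 0 (original, given above): 8 live cells
Gen 1: 6 live cells, differs from original
Gen 2: 8 live cells, MATCHES original -> period = 2

Answer: 2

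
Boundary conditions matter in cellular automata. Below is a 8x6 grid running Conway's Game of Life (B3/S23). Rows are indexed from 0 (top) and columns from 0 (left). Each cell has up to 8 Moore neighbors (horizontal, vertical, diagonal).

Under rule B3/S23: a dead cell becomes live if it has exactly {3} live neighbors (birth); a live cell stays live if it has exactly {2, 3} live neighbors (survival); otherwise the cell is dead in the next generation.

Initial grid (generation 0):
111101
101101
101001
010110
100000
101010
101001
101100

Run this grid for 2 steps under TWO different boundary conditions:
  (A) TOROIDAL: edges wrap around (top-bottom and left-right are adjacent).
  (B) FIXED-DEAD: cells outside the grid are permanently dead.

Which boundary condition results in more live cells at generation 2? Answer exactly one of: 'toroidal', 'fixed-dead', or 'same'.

Answer: fixed-dead

Derivation:
Under TOROIDAL boundary, generation 2:
000000
000000
001100
011011
100010
101010
010101
000000
Population = 14

Under FIXED-DEAD boundary, generation 2:
000000
110010
101101
101011
100010
101010
001010
011100
Population = 21

Comparison: toroidal=14, fixed-dead=21 -> fixed-dead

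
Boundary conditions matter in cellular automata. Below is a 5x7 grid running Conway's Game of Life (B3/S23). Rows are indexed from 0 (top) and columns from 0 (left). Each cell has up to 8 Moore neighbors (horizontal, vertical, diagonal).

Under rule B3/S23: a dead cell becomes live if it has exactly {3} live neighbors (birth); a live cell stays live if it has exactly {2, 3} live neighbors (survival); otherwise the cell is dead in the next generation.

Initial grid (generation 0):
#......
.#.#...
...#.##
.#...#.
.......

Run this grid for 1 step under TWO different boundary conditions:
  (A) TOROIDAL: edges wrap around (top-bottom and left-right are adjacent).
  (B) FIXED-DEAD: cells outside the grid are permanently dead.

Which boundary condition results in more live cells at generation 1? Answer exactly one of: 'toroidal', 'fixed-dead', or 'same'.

Under TOROIDAL boundary, generation 1:
.......
#.#.#.#
#....##
....###
.......
Population = 10

Under FIXED-DEAD boundary, generation 1:
.......
..#.#..
.....##
....###
.......
Population = 7

Comparison: toroidal=10, fixed-dead=7 -> toroidal

Answer: toroidal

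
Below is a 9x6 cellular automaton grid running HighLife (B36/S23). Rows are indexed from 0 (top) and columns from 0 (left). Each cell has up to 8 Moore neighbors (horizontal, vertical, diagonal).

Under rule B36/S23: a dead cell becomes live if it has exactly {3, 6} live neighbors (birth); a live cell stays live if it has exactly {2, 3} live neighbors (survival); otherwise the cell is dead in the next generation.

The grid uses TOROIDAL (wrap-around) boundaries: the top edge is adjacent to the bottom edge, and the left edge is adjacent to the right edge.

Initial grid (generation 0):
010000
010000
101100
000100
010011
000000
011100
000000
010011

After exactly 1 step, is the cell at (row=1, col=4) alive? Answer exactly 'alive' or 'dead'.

Answer: dead

Derivation:
Simulating step by step:
Generation 0 (given above): 15 live cells
Generation 1: 22 live cells
011000
110000
011100
110101
000010
110110
001000
110110
100000

Cell (1,4) at generation 1: 0 -> dead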